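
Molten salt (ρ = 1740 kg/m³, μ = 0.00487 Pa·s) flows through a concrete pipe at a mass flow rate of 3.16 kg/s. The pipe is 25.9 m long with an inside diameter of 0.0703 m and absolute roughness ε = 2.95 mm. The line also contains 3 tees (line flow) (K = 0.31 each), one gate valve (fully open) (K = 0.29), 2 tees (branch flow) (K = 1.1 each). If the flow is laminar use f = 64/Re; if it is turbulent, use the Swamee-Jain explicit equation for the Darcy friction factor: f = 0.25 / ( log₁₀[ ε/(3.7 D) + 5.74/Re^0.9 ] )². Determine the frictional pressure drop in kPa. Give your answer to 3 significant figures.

ΔP ≈ 5.51 kPa

A = πD²/4 = π(0.0703)²/4 = 0.003882 m²; mean velocity V = ṁ/(ρA) = 3.16/(1740 · 0.003882) = 0.4679 m/s.
Reynolds number Re = ρVD/μ = 1740 · 0.4679 · 0.0703 / 0.00487 = 1.175e+04.
Re > 4000 → turbulent. Relative roughness ε/D = 0.00295/0.0703 = 0.042. Swamee-Jain: f = 0.25/(log₁₀[0.042/3.7 + 5.74/1.175e+04^0.9])² = 0.25/(log₁₀[0.0113 + 0.00125])² = 0.25/(-1.9)² = 0.06925.
Total minor-loss coefficient ΣK = 3·0.31 + 1·0.29 + 2·1.1 = 3.42.
ΔP = [f·L/D + ΣK]·(ρV²/2) = [0.06925·25.9/0.0703 + 3.42]·(1740·0.4679²/2) = [25.51 + 3.42]·190.5 = 5510 Pa.
ΔP = 5510 Pa = 5.51 kPa.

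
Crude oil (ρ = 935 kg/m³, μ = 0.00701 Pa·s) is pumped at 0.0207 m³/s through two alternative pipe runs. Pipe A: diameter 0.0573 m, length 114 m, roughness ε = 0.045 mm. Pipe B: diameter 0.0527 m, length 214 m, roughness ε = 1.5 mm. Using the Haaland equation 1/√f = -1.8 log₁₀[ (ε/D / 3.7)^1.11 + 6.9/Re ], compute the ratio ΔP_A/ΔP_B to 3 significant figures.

Pipe A: V = Q/A = 0.0207/0.002579 = 8.027 m/s; Re = 6.135e+04; ε/D = 0.000785; Haaland → f = 0.02246; ΔP_A = f(L/D)(ρV²/2) = 1.346e+06 Pa.
Pipe B: V = Q/A = 0.0207/0.002181 = 9.49 m/s; Re = 6.671e+04; ε/D = 0.0285; Haaland → f = 0.05653; ΔP_B = f(L/D)(ρV²/2) = 9.665e+06 Pa.
ΔP_A/ΔP_B = 1.346e+06/9.665e+06 = 0.139.

ΔP_A/ΔP_B ≈ 0.139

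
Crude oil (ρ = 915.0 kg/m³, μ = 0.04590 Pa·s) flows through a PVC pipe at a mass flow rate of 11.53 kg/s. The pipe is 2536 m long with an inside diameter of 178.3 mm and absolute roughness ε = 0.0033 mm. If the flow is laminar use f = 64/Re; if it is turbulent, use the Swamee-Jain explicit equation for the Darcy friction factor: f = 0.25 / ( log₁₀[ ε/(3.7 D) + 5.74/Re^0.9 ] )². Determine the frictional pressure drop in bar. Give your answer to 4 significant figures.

ΔP ≈ 0.5913 bar

A = πD²/4 = π(0.1783)²/4 = 0.02497 m²; mean velocity V = ṁ/(ρA) = 11.53/(915 · 0.02497) = 0.5047 m/s.
Reynolds number Re = ρVD/μ = 915 · 0.5047 · 0.1783 / 0.0459 = 1794.
Re < 2300 → laminar flow, so f = 64/Re = 64/1794 = 0.03568 (the turbulent correlation is not needed).
Darcy-Weisbach: ΔP = f(L/D)(ρV²/2) = 0.03568·(2536/0.1783)·(915·0.5047²/2) = 0.03568·1.422e+04·116.5 = 5.913e+04 Pa.
ΔP = 5.913e+04 Pa = 0.5913 bar.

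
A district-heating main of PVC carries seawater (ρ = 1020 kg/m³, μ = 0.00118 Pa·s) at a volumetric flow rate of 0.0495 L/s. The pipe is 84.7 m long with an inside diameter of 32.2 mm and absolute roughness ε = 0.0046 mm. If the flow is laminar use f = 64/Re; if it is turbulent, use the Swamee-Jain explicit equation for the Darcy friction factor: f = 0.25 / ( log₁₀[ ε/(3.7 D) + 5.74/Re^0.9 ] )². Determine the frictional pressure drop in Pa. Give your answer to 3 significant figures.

ΔP ≈ 188 Pa

Q = 0.0495 L/s = 0.0495/1000 = 4.95e-05 m³/s.
Cross-sectional area A = πD²/4 = π(0.0322)²/4 = 0.0008143 m²; mean velocity V = Q/A = 4.95e-05/0.0008143 = 0.06079 m/s.
Reynolds number Re = ρVD/μ = 1020 · 0.06079 · 0.0322 / 0.00118 = 1692.
Re < 2300 → laminar flow, so f = 64/Re = 64/1692 = 0.03783 (the turbulent correlation is not needed).
Darcy-Weisbach: ΔP = f(L/D)(ρV²/2) = 0.03783·(84.7/0.0322)·(1020·0.06079²/2) = 0.03783·2630·1.884 = 187.5 Pa.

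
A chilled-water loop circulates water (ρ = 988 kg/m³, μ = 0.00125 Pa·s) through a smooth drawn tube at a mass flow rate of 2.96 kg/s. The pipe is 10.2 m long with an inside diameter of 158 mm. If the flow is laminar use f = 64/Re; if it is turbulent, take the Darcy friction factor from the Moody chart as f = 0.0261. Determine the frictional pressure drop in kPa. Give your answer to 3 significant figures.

ΔP ≈ 0.0194 kPa

A = πD²/4 = π(0.158)²/4 = 0.01961 m²; mean velocity V = ṁ/(ρA) = 2.96/(988 · 0.01961) = 0.1528 m/s.
Reynolds number Re = ρVD/μ = 988 · 0.1528 · 0.158 / 0.00125 = 1.908e+04.
Re > 4000 → turbulent; use the Moody-chart value f = 0.0261.
Darcy-Weisbach: ΔP = f(L/D)(ρV²/2) = 0.0261·(10.2/0.158)·(988·0.1528²/2) = 0.0261·64.56·11.53 = 19.43 Pa.
ΔP = 19.43 Pa = 0.0194 kPa.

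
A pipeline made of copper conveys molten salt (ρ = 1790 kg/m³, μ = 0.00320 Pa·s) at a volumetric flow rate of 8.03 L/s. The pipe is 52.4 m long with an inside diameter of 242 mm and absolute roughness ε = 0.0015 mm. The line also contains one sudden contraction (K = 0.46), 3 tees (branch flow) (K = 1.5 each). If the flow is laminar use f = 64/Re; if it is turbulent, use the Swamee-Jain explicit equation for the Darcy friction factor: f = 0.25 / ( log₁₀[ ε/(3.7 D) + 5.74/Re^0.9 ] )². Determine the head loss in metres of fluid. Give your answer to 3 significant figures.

h_f ≈ 0.0160 m

Q = 8.03 L/s = 8.03/1000 = 0.00803 m³/s.
Cross-sectional area A = πD²/4 = π(0.242)²/4 = 0.046 m²; mean velocity V = Q/A = 0.00803/0.046 = 0.1746 m/s.
Reynolds number Re = ρVD/μ = 1790 · 0.1746 · 0.242 / 0.0032 = 2.363e+04.
Re > 4000 → turbulent. Relative roughness ε/D = 1.5e-06/0.242 = 6.2e-06. Swamee-Jain: f = 0.25/(log₁₀[6.2e-06/3.7 + 5.74/2.363e+04^0.9])² = 0.25/(log₁₀[1.68e-06 + 0.000665])² = 0.25/(-3.176)² = 0.02478.
Total minor-loss coefficient ΣK = 1·0.46 + 3·1.5 = 4.96.
ΔP = [f·L/D + ΣK]·(ρV²/2) = [0.02478·52.4/0.242 + 4.96]·(1790·0.1746²/2) = [5.366 + 4.96]·27.28 = 281.7 Pa.
Head loss h_f = ΔP/(ρg) = 281.7/(1790·9.81) = 0.0160 m.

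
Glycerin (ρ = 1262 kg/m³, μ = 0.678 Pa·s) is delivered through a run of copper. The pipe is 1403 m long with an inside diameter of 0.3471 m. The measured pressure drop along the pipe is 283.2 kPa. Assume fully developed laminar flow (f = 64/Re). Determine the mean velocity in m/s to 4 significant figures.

V ≈ 1.121 m/s

For laminar flow, f = 64/Re with Re = ρVD/μ, so Darcy-Weisbach reduces to ΔP = 32μLV/D². Solving for V: V = ΔP·D²/(32μL) = 2.832e+05·(0.3471)²/(32·0.678·1403) = 1.121 m/s.
Check: Re = ρVD/μ = 1262·1.121·0.3471/0.678 = 724.2 < 2300, so the laminar assumption holds.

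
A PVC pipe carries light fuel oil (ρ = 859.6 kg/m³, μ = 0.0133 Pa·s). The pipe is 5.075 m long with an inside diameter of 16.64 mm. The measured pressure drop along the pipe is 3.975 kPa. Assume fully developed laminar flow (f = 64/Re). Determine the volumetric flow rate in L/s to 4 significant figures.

Q ≈ 0.1108 L/s

For laminar flow, f = 64/Re with Re = ρVD/μ, so Darcy-Weisbach reduces to ΔP = 32μLV/D². Solving for V: V = ΔP·D²/(32μL) = 3975·(0.01664)²/(32·0.0133·5.075) = 0.5096 m/s.
Check: Re = ρVD/μ = 859.6·0.5096·0.01664/0.0133 = 548 < 2300, so the laminar assumption holds.
Q = V·A = 0.5096·(π/4·0.01664²) = 0.0001108 m³/s = 0.1108 L/s.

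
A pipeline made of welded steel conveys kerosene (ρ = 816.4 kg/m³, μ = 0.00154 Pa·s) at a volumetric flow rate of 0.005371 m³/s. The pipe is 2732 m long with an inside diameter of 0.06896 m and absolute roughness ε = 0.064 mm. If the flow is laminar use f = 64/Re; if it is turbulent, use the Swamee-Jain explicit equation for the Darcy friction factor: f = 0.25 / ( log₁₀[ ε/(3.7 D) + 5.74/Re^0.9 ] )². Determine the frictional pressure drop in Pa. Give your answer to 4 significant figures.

Cross-sectional area A = πD²/4 = π(0.06896)²/4 = 0.003735 m²; mean velocity V = Q/A = 0.005371/0.003735 = 1.438 m/s.
Reynolds number Re = ρVD/μ = 816.4 · 1.438 · 0.06896 / 0.00154 = 5.257e+04.
Re > 4000 → turbulent. Relative roughness ε/D = 6.4e-05/0.06896 = 0.000928. Swamee-Jain: f = 0.25/(log₁₀[0.000928/3.7 + 5.74/5.257e+04^0.9])² = 0.25/(log₁₀[0.000251 + 0.000324])² = 0.25/(-3.241)² = 0.02381.
Darcy-Weisbach: ΔP = f(L/D)(ρV²/2) = 0.02381·(2732/0.06896)·(816.4·1.438²/2) = 0.02381·3.962e+04·844.1 = 7.961e+05 Pa.

ΔP ≈ 796100 Pa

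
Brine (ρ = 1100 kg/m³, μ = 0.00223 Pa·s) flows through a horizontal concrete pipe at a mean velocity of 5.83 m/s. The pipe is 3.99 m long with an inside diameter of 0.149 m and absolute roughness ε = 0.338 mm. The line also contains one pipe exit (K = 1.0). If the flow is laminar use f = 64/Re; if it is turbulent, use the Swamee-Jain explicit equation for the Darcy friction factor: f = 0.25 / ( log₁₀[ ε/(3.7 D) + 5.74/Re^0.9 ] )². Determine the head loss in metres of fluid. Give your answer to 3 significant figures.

h_f ≈ 2.88 m

Reynolds number Re = ρVD/μ = 1100 · 5.83 · 0.149 / 0.00223 = 4.285e+05.
Re > 4000 → turbulent. Relative roughness ε/D = 0.000338/0.149 = 0.00227. Swamee-Jain: f = 0.25/(log₁₀[0.00227/3.7 + 5.74/4.285e+05^0.9])² = 0.25/(log₁₀[0.000613 + 4.9e-05])² = 0.25/(-3.179)² = 0.02474.
Total minor-loss coefficient ΣK = 1·1 = 1.
ΔP = [f·L/D + ΣK]·(ρV²/2) = [0.02474·3.99/0.149 + 1]·(1100·5.83²/2) = [0.6624 + 1]·1.869e+04 = 3.108e+04 Pa.
Head loss h_f = ΔP/(ρg) = 3.108e+04/(1100·9.81) = 2.88 m.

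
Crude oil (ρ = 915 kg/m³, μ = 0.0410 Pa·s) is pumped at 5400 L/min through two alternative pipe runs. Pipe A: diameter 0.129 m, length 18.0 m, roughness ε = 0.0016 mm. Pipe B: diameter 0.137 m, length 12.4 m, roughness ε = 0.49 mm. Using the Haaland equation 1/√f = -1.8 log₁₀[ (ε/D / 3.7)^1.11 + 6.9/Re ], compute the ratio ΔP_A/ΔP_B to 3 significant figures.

Pipe A: V = Q/A = 0.09/0.01307 = 6.886 m/s; Re = 1.982e+04; ε/D = 1.24e-05; Haaland → f = 0.02582; ΔP_A = f(L/D)(ρV²/2) = 7.816e+04 Pa.
Pipe B: V = Q/A = 0.09/0.01474 = 6.105 m/s; Re = 1.867e+04; ε/D = 0.00358; Haaland → f = 0.03241; ΔP_B = f(L/D)(ρV²/2) = 5.002e+04 Pa.
ΔP_A/ΔP_B = 7.816e+04/5.002e+04 = 1.56.

ΔP_A/ΔP_B ≈ 1.56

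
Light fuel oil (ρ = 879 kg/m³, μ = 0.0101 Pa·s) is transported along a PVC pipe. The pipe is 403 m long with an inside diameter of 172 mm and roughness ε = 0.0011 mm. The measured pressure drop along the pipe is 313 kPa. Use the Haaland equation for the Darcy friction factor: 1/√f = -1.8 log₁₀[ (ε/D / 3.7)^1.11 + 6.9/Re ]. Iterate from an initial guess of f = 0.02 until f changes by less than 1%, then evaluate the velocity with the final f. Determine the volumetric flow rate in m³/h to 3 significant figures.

Q ≈ 326 m³/h

Rearranging Darcy-Weisbach: V = √(2·ΔP·D/(f·L·ρ)). With ε/D = 1.1e-06/0.172 = 6.4e-06, iterate starting from f = 0.02:
  f = 0.02 → V = √(2·3.13e+05·0.172/(0.02·403·879)) = 3.898 m/s; Re = ρVD/μ = 5.836e+04; f → 0.02003
Converged (Δf/f < 1%). With the final f = 0.02003: V = √(2·3.13e+05·0.172/(0.02003·403·879)) = 3.896 m/s.
Q = V·A = 3.896·(π/4·0.172²) = 0.09052 m³/s = 326 m³/h.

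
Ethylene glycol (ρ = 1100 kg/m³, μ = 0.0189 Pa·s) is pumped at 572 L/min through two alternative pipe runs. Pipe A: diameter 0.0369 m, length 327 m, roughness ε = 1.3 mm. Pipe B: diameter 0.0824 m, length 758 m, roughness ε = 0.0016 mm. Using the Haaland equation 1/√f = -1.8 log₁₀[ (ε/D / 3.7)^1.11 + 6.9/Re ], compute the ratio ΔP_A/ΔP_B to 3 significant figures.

Pipe A: V = Q/A = 0.009533/0.001069 = 8.915 m/s; Re = 1.915e+04; ε/D = 0.0352; Haaland → f = 0.06279; ΔP_A = f(L/D)(ρV²/2) = 2.432e+07 Pa.
Pipe B: V = Q/A = 0.009533/0.005333 = 1.788 m/s; Re = 8574; ε/D = 1.94e-05; Haaland → f = 0.03225; ΔP_B = f(L/D)(ρV²/2) = 5.215e+05 Pa.
ΔP_A/ΔP_B = 2.432e+07/5.215e+05 = 46.6.

ΔP_A/ΔP_B ≈ 46.6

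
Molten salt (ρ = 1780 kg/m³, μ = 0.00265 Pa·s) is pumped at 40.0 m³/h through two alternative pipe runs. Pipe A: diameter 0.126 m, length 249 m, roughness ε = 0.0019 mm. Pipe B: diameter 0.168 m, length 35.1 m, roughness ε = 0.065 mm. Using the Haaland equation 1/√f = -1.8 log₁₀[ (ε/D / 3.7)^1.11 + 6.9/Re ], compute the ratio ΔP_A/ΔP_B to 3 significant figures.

ΔP_A/ΔP_B ≈ 26.5

Pipe A: V = Q/A = 0.01111/0.01247 = 0.8911 m/s; Re = 7.542e+04; ε/D = 1.51e-05; Haaland → f = 0.01897; ΔP_A = f(L/D)(ρV²/2) = 2.649e+04 Pa.
Pipe B: V = Q/A = 0.01111/0.02217 = 0.5012 m/s; Re = 5.656e+04; ε/D = 0.000387; Haaland → f = 0.02142; ΔP_B = f(L/D)(ρV²/2) = 1001 Pa.
ΔP_A/ΔP_B = 2.649e+04/1001 = 26.5.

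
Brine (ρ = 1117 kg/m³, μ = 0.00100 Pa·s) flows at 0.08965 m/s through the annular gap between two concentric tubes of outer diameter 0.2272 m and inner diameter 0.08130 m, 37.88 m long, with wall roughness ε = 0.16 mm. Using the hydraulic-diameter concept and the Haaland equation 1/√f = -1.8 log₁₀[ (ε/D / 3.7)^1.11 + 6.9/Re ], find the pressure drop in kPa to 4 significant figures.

Hydraulic diameter D_h = 4A/P = D_o - D_i = 0.2272 - 0.0813 = 0.1459 m.
Re = ρVD_h/μ = 1117·0.08965·0.1459/0.001 = 1.461e+04.
ε/D_h = 0.00016/0.1459 = 0.0011; Haaland gives 1/√f = -1.8 log₁₀[0.000121+0.000472] = 5.808, so f = 0.02965.
ΔP = f(L/D_h)(ρV²/2) = 0.02965·37.88/0.1459·4.489 = 34.55 Pa.
ΔP = 0.03455 kPa.

ΔP ≈ 0.03455 kPa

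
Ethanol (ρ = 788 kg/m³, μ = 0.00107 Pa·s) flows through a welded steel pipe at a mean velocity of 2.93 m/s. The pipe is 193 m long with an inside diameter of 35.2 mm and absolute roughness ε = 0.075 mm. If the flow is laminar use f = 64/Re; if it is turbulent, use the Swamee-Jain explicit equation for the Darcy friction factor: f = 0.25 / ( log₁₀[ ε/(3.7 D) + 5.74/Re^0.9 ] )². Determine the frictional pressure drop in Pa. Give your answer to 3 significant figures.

ΔP ≈ 485000 Pa

Reynolds number Re = ρVD/μ = 788 · 2.93 · 0.0352 / 0.00107 = 7.595e+04.
Re > 4000 → turbulent. Relative roughness ε/D = 7.5e-05/0.0352 = 0.00213. Swamee-Jain: f = 0.25/(log₁₀[0.00213/3.7 + 5.74/7.595e+04^0.9])² = 0.25/(log₁₀[0.000576 + 0.000232])² = 0.25/(-3.092)² = 0.02614.
Darcy-Weisbach: ΔP = f(L/D)(ρV²/2) = 0.02614·(193/0.0352)·(788·2.93²/2) = 0.02614·5483·3382 = 4.848e+05 Pa.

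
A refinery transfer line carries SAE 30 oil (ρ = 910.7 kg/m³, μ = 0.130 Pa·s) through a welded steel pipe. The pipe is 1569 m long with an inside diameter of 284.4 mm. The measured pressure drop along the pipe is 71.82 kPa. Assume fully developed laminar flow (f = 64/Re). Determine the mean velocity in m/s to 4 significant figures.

V ≈ 0.8900 m/s

For laminar flow, f = 64/Re with Re = ρVD/μ, so Darcy-Weisbach reduces to ΔP = 32μLV/D². Solving for V: V = ΔP·D²/(32μL) = 7.182e+04·(0.2844)²/(32·0.13·1569) = 0.89 m/s.
Check: Re = ρVD/μ = 910.7·0.89·0.2844/0.13 = 1773 < 2300, so the laminar assumption holds.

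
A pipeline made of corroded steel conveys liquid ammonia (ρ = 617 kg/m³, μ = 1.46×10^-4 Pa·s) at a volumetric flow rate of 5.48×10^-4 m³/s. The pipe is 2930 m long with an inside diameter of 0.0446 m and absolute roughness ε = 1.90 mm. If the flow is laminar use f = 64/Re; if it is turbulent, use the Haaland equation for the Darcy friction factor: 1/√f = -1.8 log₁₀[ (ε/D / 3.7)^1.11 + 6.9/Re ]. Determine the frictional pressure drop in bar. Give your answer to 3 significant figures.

ΔP ≈ 1.67 bar

Cross-sectional area A = πD²/4 = π(0.0446)²/4 = 0.001562 m²; mean velocity V = Q/A = 0.000548/0.001562 = 0.3508 m/s.
Reynolds number Re = ρVD/μ = 617 · 0.3508 · 0.0446 / 0.000146 = 6.611e+04.
Re > 4000 → turbulent. Relative roughness ε/D = 0.0019/0.0446 = 0.0426. Haaland: 1/√f = -1.8 log₁₀[(0.0426/3.7)^1.11 + 6.9/6.611e+04] = -1.8 log₁₀[0.00705 + 0.000104] = 3.862, so f = 0.06704.
Darcy-Weisbach: ΔP = f(L/D)(ρV²/2) = 0.06704·(2930/0.0446)·(617·0.3508²/2) = 0.06704·6.57e+04·37.96 = 1.672e+05 Pa.
ΔP = 1.672e+05 Pa = 1.67 bar.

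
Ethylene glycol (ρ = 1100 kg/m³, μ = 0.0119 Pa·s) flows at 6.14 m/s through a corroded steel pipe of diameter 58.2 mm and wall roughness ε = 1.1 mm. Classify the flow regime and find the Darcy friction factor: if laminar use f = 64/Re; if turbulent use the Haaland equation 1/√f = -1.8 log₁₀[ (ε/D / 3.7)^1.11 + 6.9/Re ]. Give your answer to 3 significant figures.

f ≈ 0.0489

Re = ρVD/μ = 1100·6.14·0.0582/0.0119 = 3.303e+04.
Re > 4000 → turbulent. ε/D = 0.0011/0.0582 = 0.0189; Haaland: 1/√f = -1.8 log₁₀[0.00286 + 0.000209] = 4.524, so f = 0.04887.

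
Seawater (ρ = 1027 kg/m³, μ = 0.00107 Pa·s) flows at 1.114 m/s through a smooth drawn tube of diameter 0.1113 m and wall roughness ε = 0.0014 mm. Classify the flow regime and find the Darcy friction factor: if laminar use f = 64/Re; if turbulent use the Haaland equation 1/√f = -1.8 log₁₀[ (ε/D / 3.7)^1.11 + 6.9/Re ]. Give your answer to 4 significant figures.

f ≈ 0.01725

Re = ρVD/μ = 1027·1.114·0.1113/0.00107 = 1.19e+05.
Re > 4000 → turbulent. ε/D = 1.4e-06/0.1113 = 1.26e-05; Haaland: 1/√f = -1.8 log₁₀[8.51e-07 + 5.8e-05] = 7.615, so f = 0.01725.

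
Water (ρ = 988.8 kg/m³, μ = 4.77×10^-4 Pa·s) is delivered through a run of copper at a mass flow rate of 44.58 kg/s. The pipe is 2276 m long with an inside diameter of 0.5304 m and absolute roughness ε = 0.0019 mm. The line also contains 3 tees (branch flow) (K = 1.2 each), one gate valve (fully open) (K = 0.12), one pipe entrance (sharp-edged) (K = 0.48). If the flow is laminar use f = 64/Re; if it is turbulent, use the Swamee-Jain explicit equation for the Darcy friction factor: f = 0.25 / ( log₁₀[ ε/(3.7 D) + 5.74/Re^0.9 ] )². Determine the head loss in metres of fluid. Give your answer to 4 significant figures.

h_f ≈ 0.1476 m

A = πD²/4 = π(0.5304)²/4 = 0.221 m²; mean velocity V = ṁ/(ρA) = 44.58/(988.8 · 0.221) = 0.204 m/s.
Reynolds number Re = ρVD/μ = 988.8 · 0.204 · 0.5304 / 0.000477 = 2.244e+05.
Re > 4000 → turbulent. Relative roughness ε/D = 1.9e-06/0.5304 = 3.58e-06. Swamee-Jain: f = 0.25/(log₁₀[3.58e-06/3.7 + 5.74/2.244e+05^0.9])² = 0.25/(log₁₀[9.68e-07 + 8.77e-05])² = 0.25/(-4.052)² = 0.01523.
Total minor-loss coefficient ΣK = 3·1.2 + 1·0.12 + 1·0.48 = 4.2.
ΔP = [f·L/D + ΣK]·(ρV²/2) = [0.01523·2276/0.5304 + 4.2]·(988.8·0.204²/2) = [65.33 + 4.2]·20.58 = 1431 Pa.
Head loss h_f = ΔP/(ρg) = 1431/(988.8·9.81) = 0.1476 m.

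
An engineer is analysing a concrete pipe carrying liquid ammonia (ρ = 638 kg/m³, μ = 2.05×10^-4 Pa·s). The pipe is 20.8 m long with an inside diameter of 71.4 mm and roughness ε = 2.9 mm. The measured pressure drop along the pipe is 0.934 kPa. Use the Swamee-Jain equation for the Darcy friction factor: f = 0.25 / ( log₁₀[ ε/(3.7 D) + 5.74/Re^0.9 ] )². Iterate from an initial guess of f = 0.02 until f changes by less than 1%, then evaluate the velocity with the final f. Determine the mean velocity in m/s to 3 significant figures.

Rearranging Darcy-Weisbach: V = √(2·ΔP·D/(f·L·ρ)). With ε/D = 0.0029/0.0714 = 0.0406, iterate starting from f = 0.02:
  f = 0.02 → V = √(2·934·0.0714/(0.02·20.8·638)) = 0.7089 m/s; Re = ρVD/μ = 1.575e+05; f → 0.06543
  f = 0.06543 → V = 0.3919 m/s; Re = 8.709e+04; f → 0.06565
Converged (Δf/f < 1%). With the final f = 0.06565: V = √(2·934·0.0714/(0.06565·20.8·638)) = 0.3913 m/s.

V ≈ 0.391 m/s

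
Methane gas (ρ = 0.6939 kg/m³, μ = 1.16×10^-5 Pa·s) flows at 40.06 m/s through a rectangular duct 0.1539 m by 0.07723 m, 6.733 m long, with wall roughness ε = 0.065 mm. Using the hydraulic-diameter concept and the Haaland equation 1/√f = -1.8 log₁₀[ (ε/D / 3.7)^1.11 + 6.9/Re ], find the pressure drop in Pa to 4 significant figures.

ΔP ≈ 693.4 Pa

Hydraulic diameter D_h = 4A/P = 4·(0.1539·0.07723)/(2·(0.1539+0.07723)) = 0.04754/0.4623 = 0.1028 m.
Re = ρVD_h/μ = 0.6939·40.06·0.1028/1.16e-05 = 2.465e+05.
ε/D_h = 6.5e-05/0.1028 = 0.000632; Haaland gives 1/√f = -1.8 log₁₀[6.58e-05+2.8e-05] = 7.25, so f = 0.01902.
ΔP = f(L/D_h)(ρV²/2) = 0.01902·6.733/0.1028·556.8 = 693.4 Pa.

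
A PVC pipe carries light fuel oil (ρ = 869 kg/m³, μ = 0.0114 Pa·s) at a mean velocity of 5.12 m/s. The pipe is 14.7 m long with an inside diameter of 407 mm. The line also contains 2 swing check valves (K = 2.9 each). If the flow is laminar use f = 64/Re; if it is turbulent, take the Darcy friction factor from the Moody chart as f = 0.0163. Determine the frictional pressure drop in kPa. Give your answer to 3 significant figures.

ΔP ≈ 72.8 kPa

Reynolds number Re = ρVD/μ = 869 · 5.12 · 0.407 / 0.0114 = 1.588e+05.
Re > 4000 → turbulent; use the Moody-chart value f = 0.0163.
Total minor-loss coefficient ΣK = 2·2.9 = 5.8.
ΔP = [f·L/D + ΣK]·(ρV²/2) = [0.0163·14.7/0.407 + 5.8]·(869·5.12²/2) = [0.5887 + 5.8]·1.139e+04 = 7.277e+04 Pa.
ΔP = 7.277e+04 Pa = 72.8 kPa.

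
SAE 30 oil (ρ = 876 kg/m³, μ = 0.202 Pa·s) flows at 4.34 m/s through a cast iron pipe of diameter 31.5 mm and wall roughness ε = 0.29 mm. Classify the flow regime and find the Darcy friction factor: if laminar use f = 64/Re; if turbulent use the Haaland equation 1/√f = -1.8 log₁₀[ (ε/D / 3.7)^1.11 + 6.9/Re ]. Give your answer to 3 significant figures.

Re = ρVD/μ = 876·4.34·0.0315/0.202 = 592.9.
Re < 2300 → laminar, so f = 64/Re = 0.108 (roughness is irrelevant in laminar flow).

f ≈ 0.108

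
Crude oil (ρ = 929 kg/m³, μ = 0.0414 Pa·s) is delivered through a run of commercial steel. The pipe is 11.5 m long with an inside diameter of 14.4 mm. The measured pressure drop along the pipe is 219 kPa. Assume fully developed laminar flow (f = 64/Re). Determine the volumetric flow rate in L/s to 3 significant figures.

For laminar flow, f = 64/Re with Re = ρVD/μ, so Darcy-Weisbach reduces to ΔP = 32μLV/D². Solving for V: V = ΔP·D²/(32μL) = 2.19e+05·(0.0144)²/(32·0.0414·11.5) = 2.981 m/s.
Check: Re = ρVD/μ = 929·2.981·0.0144/0.0414 = 963.2 < 2300, so the laminar assumption holds.
Q = V·A = 2.981·(π/4·0.0144²) = 0.0004854 m³/s = 0.485 L/s.

Q ≈ 0.485 L/s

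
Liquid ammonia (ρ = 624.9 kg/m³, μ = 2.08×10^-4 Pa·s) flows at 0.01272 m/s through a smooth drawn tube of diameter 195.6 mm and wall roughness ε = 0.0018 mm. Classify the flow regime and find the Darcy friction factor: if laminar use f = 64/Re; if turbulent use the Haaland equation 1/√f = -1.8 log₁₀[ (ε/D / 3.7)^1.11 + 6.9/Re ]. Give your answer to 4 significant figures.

Re = ρVD/μ = 624.9·0.01272·0.1956/0.000208 = 7475.
Re > 4000 → turbulent. ε/D = 1.8e-06/0.1956 = 9.2e-06; Haaland: 1/√f = -1.8 log₁₀[6.01e-07 + 0.000923] = 5.462, so f = 0.03352.

f ≈ 0.03352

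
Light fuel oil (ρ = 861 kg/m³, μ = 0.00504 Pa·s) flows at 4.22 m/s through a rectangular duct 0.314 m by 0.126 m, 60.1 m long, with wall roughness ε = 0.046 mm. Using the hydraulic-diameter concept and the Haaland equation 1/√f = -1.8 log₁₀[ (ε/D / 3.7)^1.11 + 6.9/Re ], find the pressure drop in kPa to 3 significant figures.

ΔP ≈ 46.8 kPa

Hydraulic diameter D_h = 4A/P = 4·(0.314·0.126)/(2·(0.314+0.126)) = 0.1583/0.88 = 0.1798 m.
Re = ρVD_h/μ = 861·4.22·0.1798/0.00504 = 1.296e+05.
ε/D_h = 4.6e-05/0.1798 = 0.000256; Haaland gives 1/√f = -1.8 log₁₀[2.41e-05+5.32e-05] = 7.401, so f = 0.01826.
ΔP = f(L/D_h)(ρV²/2) = 0.01826·60.1/0.1798·7667 = 4.677e+04 Pa.
ΔP = 46.8 kPa.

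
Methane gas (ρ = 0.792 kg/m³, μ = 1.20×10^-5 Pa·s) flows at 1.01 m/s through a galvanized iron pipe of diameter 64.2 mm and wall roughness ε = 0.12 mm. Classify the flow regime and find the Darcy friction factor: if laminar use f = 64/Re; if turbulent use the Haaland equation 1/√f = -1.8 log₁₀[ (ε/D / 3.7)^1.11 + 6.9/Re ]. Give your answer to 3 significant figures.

Re = ρVD/μ = 0.792·1.01·0.0642/1.2e-05 = 4280.
Re > 4000 → turbulent. ε/D = 0.00012/0.0642 = 0.00187; Haaland: 1/√f = -1.8 log₁₀[0.000219 + 0.00161] = 4.927, so f = 0.04119.

f ≈ 0.0412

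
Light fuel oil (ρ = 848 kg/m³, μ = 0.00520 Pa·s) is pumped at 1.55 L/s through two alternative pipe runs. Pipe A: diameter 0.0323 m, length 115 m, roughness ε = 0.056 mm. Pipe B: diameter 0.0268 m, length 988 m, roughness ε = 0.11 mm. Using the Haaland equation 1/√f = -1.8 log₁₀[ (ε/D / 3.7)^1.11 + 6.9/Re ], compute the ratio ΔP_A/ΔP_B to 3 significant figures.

Pipe A: V = Q/A = 0.00155/0.0008194 = 1.892 m/s; Re = 9964; ε/D = 0.00173; Haaland → f = 0.03321; ΔP_A = f(L/D)(ρV²/2) = 1.794e+05 Pa.
Pipe B: V = Q/A = 0.00155/0.0005641 = 2.748 m/s; Re = 1.201e+04; ε/D = 0.0041; Haaland → f = 0.03525; ΔP_B = f(L/D)(ρV²/2) = 4.16e+06 Pa.
ΔP_A/ΔP_B = 1.794e+05/4.16e+06 = 0.0431.

ΔP_A/ΔP_B ≈ 0.0431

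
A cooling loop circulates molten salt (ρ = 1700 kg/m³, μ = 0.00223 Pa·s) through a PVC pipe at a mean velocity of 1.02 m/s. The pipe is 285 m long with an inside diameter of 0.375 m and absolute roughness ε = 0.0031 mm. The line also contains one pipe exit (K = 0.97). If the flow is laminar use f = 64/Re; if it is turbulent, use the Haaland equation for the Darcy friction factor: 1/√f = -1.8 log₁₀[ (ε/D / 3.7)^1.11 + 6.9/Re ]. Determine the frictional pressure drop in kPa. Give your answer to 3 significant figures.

ΔP ≈ 10.6 kPa

Reynolds number Re = ρVD/μ = 1700 · 1.02 · 0.375 / 0.00223 = 2.916e+05.
Re > 4000 → turbulent. Relative roughness ε/D = 3.1e-06/0.375 = 8.27e-06. Haaland: 1/√f = -1.8 log₁₀[(8.27e-06/3.7)^1.11 + 6.9/2.916e+05] = -1.8 log₁₀[5.34e-07 + 2.37e-05] = 8.309, so f = 0.01448.
Total minor-loss coefficient ΣK = 1·0.97 = 0.97.
ΔP = [f·L/D + ΣK]·(ρV²/2) = [0.01448·285/0.375 + 0.97]·(1700·1.02²/2) = [11.01 + 0.97]·884.3 = 1.059e+04 Pa.
ΔP = 1.059e+04 Pa = 10.6 kPa.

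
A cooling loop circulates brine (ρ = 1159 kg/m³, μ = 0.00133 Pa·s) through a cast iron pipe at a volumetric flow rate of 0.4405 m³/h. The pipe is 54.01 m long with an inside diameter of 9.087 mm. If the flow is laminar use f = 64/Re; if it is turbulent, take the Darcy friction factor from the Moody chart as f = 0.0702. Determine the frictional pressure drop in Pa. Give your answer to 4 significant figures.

Q = 0.4405 m³/h = 0.4405/3600 = 0.0001224 m³/s.
Cross-sectional area A = πD²/4 = π(0.009087)²/4 = 6.485e-05 m²; mean velocity V = Q/A = 0.0001224/6.485e-05 = 1.887 m/s.
Reynolds number Re = ρVD/μ = 1159 · 1.887 · 0.009087 / 0.00133 = 1.494e+04.
Re > 4000 → turbulent; use the Moody-chart value f = 0.0702.
Darcy-Weisbach: ΔP = f(L/D)(ρV²/2) = 0.0702·(54.01/0.009087)·(1159·1.887²/2) = 0.0702·5944·2063 = 8.607e+05 Pa.

ΔP ≈ 860700 Pa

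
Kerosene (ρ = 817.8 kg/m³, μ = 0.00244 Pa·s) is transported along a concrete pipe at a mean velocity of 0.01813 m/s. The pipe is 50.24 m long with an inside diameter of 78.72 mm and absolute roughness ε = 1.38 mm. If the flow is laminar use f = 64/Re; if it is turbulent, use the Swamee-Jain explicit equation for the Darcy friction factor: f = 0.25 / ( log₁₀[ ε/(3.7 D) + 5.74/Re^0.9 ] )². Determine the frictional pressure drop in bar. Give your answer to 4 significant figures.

ΔP ≈ 1.148×10^-4 bar

Reynolds number Re = ρVD/μ = 817.8 · 0.01813 · 0.07872 / 0.00244 = 478.3.
Re < 2300 → laminar flow, so f = 64/Re = 64/478.3 = 0.1338 (the turbulent correlation is not needed).
Darcy-Weisbach: ΔP = f(L/D)(ρV²/2) = 0.1338·(50.24/0.07872)·(817.8·0.01813²/2) = 0.1338·638.2·0.1344 = 11.48 Pa.
ΔP = 11.48 Pa = 1.148×10^-4 bar.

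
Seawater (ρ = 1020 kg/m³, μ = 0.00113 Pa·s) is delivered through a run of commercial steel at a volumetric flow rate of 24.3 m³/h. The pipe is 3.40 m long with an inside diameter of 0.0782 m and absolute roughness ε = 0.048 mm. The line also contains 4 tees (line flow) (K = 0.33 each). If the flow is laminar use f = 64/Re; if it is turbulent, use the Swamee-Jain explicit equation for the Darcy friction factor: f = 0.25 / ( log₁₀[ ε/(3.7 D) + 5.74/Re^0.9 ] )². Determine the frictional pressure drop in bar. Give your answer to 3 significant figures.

Q = 24.3 m³/h = 24.3/3600 = 0.00675 m³/s.
Cross-sectional area A = πD²/4 = π(0.0782)²/4 = 0.004803 m²; mean velocity V = Q/A = 0.00675/0.004803 = 1.405 m/s.
Reynolds number Re = ρVD/μ = 1020 · 1.405 · 0.0782 / 0.00113 = 9.92e+04.
Re > 4000 → turbulent. Relative roughness ε/D = 4.8e-05/0.0782 = 0.000614. Swamee-Jain: f = 0.25/(log₁₀[0.000614/3.7 + 5.74/9.92e+04^0.9])² = 0.25/(log₁₀[0.000166 + 0.000183])² = 0.25/(-3.458)² = 0.02091.
Total minor-loss coefficient ΣK = 4·0.33 = 1.32.
ΔP = [f·L/D + ΣK]·(ρV²/2) = [0.02091·3.4/0.0782 + 1.32]·(1020·1.405²/2) = [0.9092 + 1.32]·1007 = 2246 Pa.
ΔP = 2246 Pa = 0.0225 bar.

ΔP ≈ 0.0225 bar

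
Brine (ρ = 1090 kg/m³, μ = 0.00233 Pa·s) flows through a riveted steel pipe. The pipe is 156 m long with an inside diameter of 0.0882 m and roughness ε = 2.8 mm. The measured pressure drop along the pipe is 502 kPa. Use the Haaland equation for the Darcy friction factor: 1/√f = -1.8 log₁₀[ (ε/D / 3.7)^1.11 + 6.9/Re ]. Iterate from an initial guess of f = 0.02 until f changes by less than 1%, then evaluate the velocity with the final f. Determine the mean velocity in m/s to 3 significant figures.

Rearranging Darcy-Weisbach: V = √(2·ΔP·D/(f·L·ρ)). With ε/D = 0.0028/0.0882 = 0.0317, iterate starting from f = 0.02:
  f = 0.02 → V = √(2·5.02e+05·0.0882/(0.02·156·1090)) = 5.103 m/s; Re = ρVD/μ = 2.105e+05; f → 0.0588
  f = 0.0588 → V = 2.976 m/s; Re = 1.228e+05; f → 0.0589
Converged (Δf/f < 1%). With the final f = 0.0589: V = √(2·5.02e+05·0.0882/(0.0589·156·1090)) = 2.973 m/s.

V ≈ 2.97 m/s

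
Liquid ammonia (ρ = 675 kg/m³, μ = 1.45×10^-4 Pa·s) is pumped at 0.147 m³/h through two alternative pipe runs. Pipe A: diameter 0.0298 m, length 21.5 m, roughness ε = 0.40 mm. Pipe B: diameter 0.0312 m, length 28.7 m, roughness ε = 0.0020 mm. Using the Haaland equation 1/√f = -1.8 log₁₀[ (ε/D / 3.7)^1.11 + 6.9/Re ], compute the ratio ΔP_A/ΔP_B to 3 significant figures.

ΔP_A/ΔP_B ≈ 1.34

Pipe A: V = Q/A = 4.083e-05/0.0006975 = 0.05855 m/s; Re = 8122; ε/D = 0.0134; Haaland → f = 0.04739; ΔP_A = f(L/D)(ρV²/2) = 39.55 Pa.
Pipe B: V = Q/A = 4.083e-05/0.0007645 = 0.05341 m/s; Re = 7757; ε/D = 6.41e-05; Haaland → f = 0.03321; ΔP_B = f(L/D)(ρV²/2) = 29.41 Pa.
ΔP_A/ΔP_B = 39.55/29.41 = 1.34.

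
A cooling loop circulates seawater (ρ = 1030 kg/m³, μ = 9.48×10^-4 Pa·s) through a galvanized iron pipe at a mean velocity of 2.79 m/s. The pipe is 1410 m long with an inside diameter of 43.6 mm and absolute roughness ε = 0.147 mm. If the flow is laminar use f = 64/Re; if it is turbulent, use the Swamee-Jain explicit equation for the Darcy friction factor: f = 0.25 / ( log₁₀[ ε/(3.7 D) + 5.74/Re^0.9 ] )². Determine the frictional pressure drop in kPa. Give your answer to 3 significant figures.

ΔP ≈ 3660 kPa

Reynolds number Re = ρVD/μ = 1030 · 2.79 · 0.0436 / 0.000948 = 1.322e+05.
Re > 4000 → turbulent. Relative roughness ε/D = 0.000147/0.0436 = 0.00337. Swamee-Jain: f = 0.25/(log₁₀[0.00337/3.7 + 5.74/1.322e+05^0.9])² = 0.25/(log₁₀[0.000911 + 0.000141])² = 0.25/(-2.978)² = 0.02819.
Darcy-Weisbach: ΔP = f(L/D)(ρV²/2) = 0.02819·(1410/0.0436)·(1030·2.79²/2) = 0.02819·3.234e+04·4009 = 3.655e+06 Pa.
ΔP = 3.655e+06 Pa = 3660 kPa.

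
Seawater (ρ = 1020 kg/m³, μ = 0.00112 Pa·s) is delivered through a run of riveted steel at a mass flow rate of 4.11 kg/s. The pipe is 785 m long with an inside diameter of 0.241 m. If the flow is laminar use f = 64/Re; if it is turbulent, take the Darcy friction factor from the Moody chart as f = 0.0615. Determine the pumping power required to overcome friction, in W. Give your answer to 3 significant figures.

A = πD²/4 = π(0.241)²/4 = 0.04562 m²; mean velocity V = ṁ/(ρA) = 4.11/(1020 · 0.04562) = 0.08833 m/s.
Reynolds number Re = ρVD/μ = 1020 · 0.08833 · 0.241 / 0.00112 = 1.939e+04.
Re > 4000 → turbulent; use the Moody-chart value f = 0.0615.
Darcy-Weisbach: ΔP = f(L/D)(ρV²/2) = 0.0615·(785/0.241)·(1020·0.08833²/2) = 0.0615·3257·3.979 = 797.1 Pa.
Q = ṁ/ρ = 4.11/1020 = 0.004029 m³/s.
Pumping power P = QΔP = 0.004029·797.1 = 3.212 W = 3.21 W.

P ≈ 3.21 W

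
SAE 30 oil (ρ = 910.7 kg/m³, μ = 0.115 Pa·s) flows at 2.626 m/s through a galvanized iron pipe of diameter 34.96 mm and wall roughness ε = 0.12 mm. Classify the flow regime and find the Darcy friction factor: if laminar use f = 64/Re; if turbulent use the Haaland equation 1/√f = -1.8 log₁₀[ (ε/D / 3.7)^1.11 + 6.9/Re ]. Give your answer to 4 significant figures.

f ≈ 0.08803

Re = ρVD/μ = 910.7·2.626·0.03496/0.115 = 727.
Re < 2300 → laminar, so f = 64/Re = 0.08803 (roughness is irrelevant in laminar flow).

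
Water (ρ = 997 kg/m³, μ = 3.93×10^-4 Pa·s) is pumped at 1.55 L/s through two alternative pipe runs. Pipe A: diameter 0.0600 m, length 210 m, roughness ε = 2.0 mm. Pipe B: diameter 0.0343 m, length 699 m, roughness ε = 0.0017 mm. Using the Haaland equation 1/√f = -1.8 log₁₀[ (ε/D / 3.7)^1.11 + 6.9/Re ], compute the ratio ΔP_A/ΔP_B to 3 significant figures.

ΔP_A/ΔP_B ≈ 0.0659

Pipe A: V = Q/A = 0.00155/0.002827 = 0.5482 m/s; Re = 8.344e+04; ε/D = 0.0333; Haaland → f = 0.06023; ΔP_A = f(L/D)(ρV²/2) = 3.158e+04 Pa.
Pipe B: V = Q/A = 0.00155/0.000924 = 1.677 m/s; Re = 1.46e+05; ε/D = 4.96e-05; Haaland → f = 0.01676; ΔP_B = f(L/D)(ρV²/2) = 4.792e+05 Pa.
ΔP_A/ΔP_B = 3.158e+04/4.792e+05 = 0.0659.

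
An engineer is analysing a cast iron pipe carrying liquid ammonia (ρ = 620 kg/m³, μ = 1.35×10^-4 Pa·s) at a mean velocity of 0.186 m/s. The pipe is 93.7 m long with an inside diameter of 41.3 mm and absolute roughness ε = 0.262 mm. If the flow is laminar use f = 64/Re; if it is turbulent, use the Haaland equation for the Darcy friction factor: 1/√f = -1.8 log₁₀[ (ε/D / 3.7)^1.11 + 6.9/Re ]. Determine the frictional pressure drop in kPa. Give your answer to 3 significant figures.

Reynolds number Re = ρVD/μ = 620 · 0.186 · 0.0413 / 0.000135 = 3.528e+04.
Re > 4000 → turbulent. Relative roughness ε/D = 0.000262/0.0413 = 0.00634. Haaland: 1/√f = -1.8 log₁₀[(0.00634/3.7)^1.11 + 6.9/3.528e+04] = -1.8 log₁₀[0.000851 + 0.000196] = 5.364, so f = 0.03475.
Darcy-Weisbach: ΔP = f(L/D)(ρV²/2) = 0.03475·(93.7/0.0413)·(620·0.186²/2) = 0.03475·2269·10.72 = 845.5 Pa.
ΔP = 845.5 Pa = 0.846 kPa.

ΔP ≈ 0.846 kPa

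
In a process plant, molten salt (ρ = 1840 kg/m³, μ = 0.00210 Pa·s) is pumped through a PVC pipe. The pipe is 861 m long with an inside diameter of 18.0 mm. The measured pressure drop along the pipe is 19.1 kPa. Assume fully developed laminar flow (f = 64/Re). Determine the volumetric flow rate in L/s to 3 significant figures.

For laminar flow, f = 64/Re with Re = ρVD/μ, so Darcy-Weisbach reduces to ΔP = 32μLV/D². Solving for V: V = ΔP·D²/(32μL) = 1.91e+04·(0.018)²/(32·0.0021·861) = 0.107 m/s.
Check: Re = ρVD/μ = 1840·0.107·0.018/0.0021 = 1687 < 2300, so the laminar assumption holds.
Q = V·A = 0.107·(π/4·0.018²) = 2.722e-05 m³/s = 0.0272 L/s.

Q ≈ 0.0272 L/s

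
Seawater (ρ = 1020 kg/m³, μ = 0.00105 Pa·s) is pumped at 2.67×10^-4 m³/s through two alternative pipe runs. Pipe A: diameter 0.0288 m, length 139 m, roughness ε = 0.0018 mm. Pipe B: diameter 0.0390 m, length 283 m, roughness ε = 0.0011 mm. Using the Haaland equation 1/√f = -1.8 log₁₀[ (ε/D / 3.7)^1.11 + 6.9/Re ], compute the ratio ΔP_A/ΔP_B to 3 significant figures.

ΔP_A/ΔP_B ≈ 2.06

Pipe A: V = Q/A = 0.000267/0.0006514 = 0.4099 m/s; Re = 1.147e+04; ε/D = 6.25e-05; Haaland → f = 0.02982; ΔP_A = f(L/D)(ρV²/2) = 1.233e+04 Pa.
Pipe B: V = Q/A = 0.000267/0.001195 = 0.2235 m/s; Re = 8468; ε/D = 2.82e-05; Haaland → f = 0.03237; ΔP_B = f(L/D)(ρV²/2) = 5985 Pa.
ΔP_A/ΔP_B = 1.233e+04/5985 = 2.06.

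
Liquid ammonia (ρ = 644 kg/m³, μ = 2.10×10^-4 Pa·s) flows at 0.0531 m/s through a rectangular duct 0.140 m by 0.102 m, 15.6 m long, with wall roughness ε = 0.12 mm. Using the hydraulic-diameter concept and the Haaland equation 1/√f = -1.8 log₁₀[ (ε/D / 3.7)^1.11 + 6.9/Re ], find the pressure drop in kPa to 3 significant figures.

Hydraulic diameter D_h = 4A/P = 4·(0.14·0.102)/(2·(0.14+0.102)) = 0.05712/0.484 = 0.118 m.
Re = ρVD_h/μ = 644·0.0531·0.118/0.00021 = 1.922e+04.
ε/D_h = 0.00012/0.118 = 0.00102; Haaland gives 1/√f = -1.8 log₁₀[0.000112+0.000359] = 5.989, so f = 0.02788.
ΔP = f(L/D_h)(ρV²/2) = 0.02788·15.6/0.118·0.9079 = 3.346 Pa.
ΔP = 0.00335 kPa.

ΔP ≈ 0.00335 kPa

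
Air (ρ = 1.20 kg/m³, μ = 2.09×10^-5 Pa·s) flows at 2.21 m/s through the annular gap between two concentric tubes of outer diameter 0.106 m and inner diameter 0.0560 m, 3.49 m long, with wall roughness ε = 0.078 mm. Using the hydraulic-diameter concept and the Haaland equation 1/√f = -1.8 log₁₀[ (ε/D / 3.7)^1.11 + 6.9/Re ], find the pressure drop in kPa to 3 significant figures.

ΔP ≈ 0.00752 kPa

Hydraulic diameter D_h = 4A/P = D_o - D_i = 0.106 - 0.056 = 0.05 m.
Re = ρVD_h/μ = 1.2·2.21·0.05/2.09e-05 = 6344.
ε/D_h = 7.8e-05/0.05 = 0.00156; Haaland gives 1/√f = -1.8 log₁₀[0.000179+0.00109] = 5.215, so f = 0.03677.
ΔP = f(L/D_h)(ρV²/2) = 0.03677·3.49/0.05·2.93 = 7.521 Pa.
ΔP = 0.00752 kPa.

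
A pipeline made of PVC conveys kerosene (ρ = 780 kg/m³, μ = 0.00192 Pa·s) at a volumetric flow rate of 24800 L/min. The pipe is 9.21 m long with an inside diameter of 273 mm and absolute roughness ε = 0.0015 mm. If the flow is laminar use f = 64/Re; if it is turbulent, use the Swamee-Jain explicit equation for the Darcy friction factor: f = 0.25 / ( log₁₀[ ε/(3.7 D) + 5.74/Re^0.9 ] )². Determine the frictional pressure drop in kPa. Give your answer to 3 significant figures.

Q = 24800 L/min = 24800/60000 = 0.4133 m³/s.
Cross-sectional area A = πD²/4 = π(0.273)²/4 = 0.05853 m²; mean velocity V = Q/A = 0.4133/0.05853 = 7.061 m/s.
Reynolds number Re = ρVD/μ = 780 · 7.061 · 0.273 / 0.00192 = 7.831e+05.
Re > 4000 → turbulent. Relative roughness ε/D = 1.5e-06/0.273 = 5.49e-06. Swamee-Jain: f = 0.25/(log₁₀[5.49e-06/3.7 + 5.74/7.831e+05^0.9])² = 0.25/(log₁₀[1.49e-06 + 2.85e-05])² = 0.25/(-4.523)² = 0.01222.
Darcy-Weisbach: ΔP = f(L/D)(ρV²/2) = 0.01222·(9.21/0.273)·(780·7.061²/2) = 0.01222·33.74·1.945e+04 = 8015 Pa.
ΔP = 8015 Pa = 8.02 kPa.

ΔP ≈ 8.02 kPa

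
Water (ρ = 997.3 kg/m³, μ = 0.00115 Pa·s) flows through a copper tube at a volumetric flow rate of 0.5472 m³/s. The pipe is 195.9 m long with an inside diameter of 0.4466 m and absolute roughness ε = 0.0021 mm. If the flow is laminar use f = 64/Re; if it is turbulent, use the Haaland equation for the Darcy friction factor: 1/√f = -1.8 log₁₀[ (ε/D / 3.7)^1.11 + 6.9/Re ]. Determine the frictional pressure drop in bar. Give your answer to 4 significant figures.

ΔP ≈ 0.2967 bar

Cross-sectional area A = πD²/4 = π(0.4466)²/4 = 0.1566 m²; mean velocity V = Q/A = 0.5472/0.1566 = 3.493 m/s.
Reynolds number Re = ρVD/μ = 997.3 · 3.493 · 0.4466 / 0.00115 = 1.353e+06.
Re > 4000 → turbulent. Relative roughness ε/D = 2.1e-06/0.4466 = 4.7e-06. Haaland: 1/√f = -1.8 log₁₀[(4.7e-06/3.7)^1.11 + 6.9/1.353e+06] = -1.8 log₁₀[2.85e-07 + 5.1e-06] = 9.484, so f = 0.01112.
Darcy-Weisbach: ΔP = f(L/D)(ρV²/2) = 0.01112·(195.9/0.4466)·(997.3·3.493²/2) = 0.01112·438.6·6085 = 2.967e+04 Pa.
ΔP = 2.967e+04 Pa = 0.2967 bar.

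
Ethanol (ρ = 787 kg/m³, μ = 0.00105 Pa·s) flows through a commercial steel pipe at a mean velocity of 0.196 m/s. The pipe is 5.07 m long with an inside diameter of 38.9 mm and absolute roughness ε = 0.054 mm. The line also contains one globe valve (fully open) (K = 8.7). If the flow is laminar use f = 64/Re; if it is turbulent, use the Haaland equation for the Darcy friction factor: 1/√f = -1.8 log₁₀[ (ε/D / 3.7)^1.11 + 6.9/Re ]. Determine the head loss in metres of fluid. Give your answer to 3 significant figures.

h_f ≈ 0.0266 m

Reynolds number Re = ρVD/μ = 787 · 0.196 · 0.0389 / 0.00105 = 5715.
Re > 4000 → turbulent. Relative roughness ε/D = 5.4e-05/0.0389 = 0.00139. Haaland: 1/√f = -1.8 log₁₀[(0.00139/3.7)^1.11 + 6.9/5715] = -1.8 log₁₀[0.000158 + 0.00121] = 5.157, so f = 0.0376.
Total minor-loss coefficient ΣK = 1·8.7 = 8.7.
ΔP = [f·L/D + ΣK]·(ρV²/2) = [0.0376·5.07/0.0389 + 8.7]·(787·0.196²/2) = [4.901 + 8.7]·15.12 = 205.6 Pa.
Head loss h_f = ΔP/(ρg) = 205.6/(787·9.81) = 0.0266 m.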